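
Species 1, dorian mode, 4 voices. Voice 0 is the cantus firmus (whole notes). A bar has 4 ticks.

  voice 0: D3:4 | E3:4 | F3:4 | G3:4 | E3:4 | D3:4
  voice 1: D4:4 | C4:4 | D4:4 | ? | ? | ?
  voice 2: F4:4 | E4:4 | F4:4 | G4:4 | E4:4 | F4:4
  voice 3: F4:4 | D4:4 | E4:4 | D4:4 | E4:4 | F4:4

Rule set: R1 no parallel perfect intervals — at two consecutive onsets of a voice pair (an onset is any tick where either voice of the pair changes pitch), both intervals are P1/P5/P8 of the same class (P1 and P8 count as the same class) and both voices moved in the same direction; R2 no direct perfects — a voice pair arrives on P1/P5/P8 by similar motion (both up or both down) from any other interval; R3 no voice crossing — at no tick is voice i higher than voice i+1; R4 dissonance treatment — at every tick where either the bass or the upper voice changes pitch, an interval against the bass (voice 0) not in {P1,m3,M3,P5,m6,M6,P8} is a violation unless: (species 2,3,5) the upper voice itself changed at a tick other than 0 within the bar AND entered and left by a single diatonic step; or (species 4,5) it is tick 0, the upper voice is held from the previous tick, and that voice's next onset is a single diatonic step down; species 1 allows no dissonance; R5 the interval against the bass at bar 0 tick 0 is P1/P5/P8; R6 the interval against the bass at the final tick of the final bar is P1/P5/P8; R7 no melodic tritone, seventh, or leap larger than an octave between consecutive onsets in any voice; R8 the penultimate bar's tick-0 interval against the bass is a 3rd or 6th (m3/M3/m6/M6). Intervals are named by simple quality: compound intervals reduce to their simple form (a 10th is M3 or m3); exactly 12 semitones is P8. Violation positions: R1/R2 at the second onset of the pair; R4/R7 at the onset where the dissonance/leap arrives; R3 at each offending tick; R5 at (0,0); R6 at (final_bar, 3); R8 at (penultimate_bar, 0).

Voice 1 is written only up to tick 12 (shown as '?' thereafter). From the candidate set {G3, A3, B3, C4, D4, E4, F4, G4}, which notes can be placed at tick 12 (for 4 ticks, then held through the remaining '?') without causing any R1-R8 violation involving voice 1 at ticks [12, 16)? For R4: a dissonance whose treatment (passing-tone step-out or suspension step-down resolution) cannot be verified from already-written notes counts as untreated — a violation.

G3: violates R2
A3: violates R4
B3: legal
C4: violates R4
D4: legal
E4: legal
F4: violates R4
G4: violates R2

{B3, D4, E4}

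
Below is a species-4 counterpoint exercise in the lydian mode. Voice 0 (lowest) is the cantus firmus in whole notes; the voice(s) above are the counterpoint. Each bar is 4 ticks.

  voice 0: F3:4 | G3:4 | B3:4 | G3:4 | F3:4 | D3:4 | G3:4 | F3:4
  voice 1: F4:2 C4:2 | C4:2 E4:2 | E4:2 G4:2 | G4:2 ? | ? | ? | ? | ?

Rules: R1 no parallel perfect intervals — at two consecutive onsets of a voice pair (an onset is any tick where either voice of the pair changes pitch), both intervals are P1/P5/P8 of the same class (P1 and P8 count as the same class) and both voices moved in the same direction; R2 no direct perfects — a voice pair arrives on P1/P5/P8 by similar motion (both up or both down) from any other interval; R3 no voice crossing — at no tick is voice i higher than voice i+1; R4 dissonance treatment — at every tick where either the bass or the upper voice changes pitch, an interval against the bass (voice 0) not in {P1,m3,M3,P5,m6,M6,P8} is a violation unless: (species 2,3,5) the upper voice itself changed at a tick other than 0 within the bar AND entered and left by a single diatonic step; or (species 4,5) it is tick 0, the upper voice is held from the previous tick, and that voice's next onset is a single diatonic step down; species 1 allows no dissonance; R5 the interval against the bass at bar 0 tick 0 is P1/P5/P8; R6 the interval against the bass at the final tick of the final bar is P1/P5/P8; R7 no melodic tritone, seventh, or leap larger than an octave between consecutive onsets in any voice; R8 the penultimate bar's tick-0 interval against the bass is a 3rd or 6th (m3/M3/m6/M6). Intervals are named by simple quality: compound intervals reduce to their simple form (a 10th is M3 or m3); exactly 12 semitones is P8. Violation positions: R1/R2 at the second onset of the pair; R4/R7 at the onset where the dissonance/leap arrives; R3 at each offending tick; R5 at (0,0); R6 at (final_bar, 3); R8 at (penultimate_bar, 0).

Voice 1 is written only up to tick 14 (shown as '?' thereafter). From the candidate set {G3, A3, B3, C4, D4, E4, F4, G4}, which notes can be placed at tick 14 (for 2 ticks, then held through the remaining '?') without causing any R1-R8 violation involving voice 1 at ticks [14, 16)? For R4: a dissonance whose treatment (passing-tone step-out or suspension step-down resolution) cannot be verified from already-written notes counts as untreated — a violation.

{B3, D4, E4, G3, G4}

G3: legal
A3: violates R4,R7
B3: legal
C4: violates R4
D4: legal
E4: legal
F4: violates R4
G4: legal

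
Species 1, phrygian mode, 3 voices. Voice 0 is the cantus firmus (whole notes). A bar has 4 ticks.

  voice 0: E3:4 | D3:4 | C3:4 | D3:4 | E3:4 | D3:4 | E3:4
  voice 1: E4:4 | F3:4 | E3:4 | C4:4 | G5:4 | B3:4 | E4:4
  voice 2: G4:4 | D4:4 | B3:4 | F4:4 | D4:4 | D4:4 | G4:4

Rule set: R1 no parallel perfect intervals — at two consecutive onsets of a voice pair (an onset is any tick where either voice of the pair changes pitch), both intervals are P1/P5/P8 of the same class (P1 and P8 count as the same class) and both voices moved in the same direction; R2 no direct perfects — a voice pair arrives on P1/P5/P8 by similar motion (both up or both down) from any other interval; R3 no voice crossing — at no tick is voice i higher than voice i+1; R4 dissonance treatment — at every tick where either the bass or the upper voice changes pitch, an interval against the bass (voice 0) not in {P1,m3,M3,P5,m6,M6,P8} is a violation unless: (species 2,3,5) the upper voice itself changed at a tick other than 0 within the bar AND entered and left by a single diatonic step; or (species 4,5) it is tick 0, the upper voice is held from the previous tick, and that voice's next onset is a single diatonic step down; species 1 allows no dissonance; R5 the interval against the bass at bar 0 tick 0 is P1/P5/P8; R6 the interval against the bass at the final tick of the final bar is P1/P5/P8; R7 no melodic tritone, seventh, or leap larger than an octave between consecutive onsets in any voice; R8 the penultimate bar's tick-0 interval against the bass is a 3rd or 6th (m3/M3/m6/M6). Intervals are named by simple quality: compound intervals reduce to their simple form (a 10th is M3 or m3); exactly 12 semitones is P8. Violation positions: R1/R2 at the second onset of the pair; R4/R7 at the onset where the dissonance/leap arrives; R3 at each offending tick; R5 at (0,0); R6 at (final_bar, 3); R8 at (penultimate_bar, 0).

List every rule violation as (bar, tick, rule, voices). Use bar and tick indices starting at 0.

(0, 0, R5, (0, 2))
(1, 0, R2, (0, 2))
(1, 0, R7, (1,))
(2, 0, R2, (1, 2))
(2, 0, R4, (0, 2))
(3, 0, R4, (0, 1))
(3, 0, R7, (2,))
(4, 0, R3, (1, 2))
(4, 0, R4, (0, 2))
(4, 0, R7, (1,))
(4, 1, R3, (1, 2))
(4, 2, R3, (1, 2))
(4, 3, R3, (1, 2))
(5, 0, R7, (1,))
(5, 0, R8, (0, 2))
(6, 0, R2, (0, 1))
(6, 3, R6, (0, 2))

bar 0: v0=E3 v1=E4 v2=G4 downbeat m3
bar 1: v0=D3 v1=F3 v2=D4 downbeat P8
bar 2: v0=C3 v1=E3 v2=B3 downbeat M7
bar 3: v0=D3 v1=C4 v2=F4 downbeat m3
bar 4: v0=E3 v1=G5 v2=D4 downbeat m7
bar 5: v0=D3 v1=B3 v2=D4 downbeat P8
bar 6: v0=E3 v1=E4 v2=G4 downbeat m3
  -> R5 @ bar 0 tick 0 v(0, 2): opens on m3
  -> R2 @ bar 1 tick 0 v(0, 2): E3/G4 m3 -> D3/D4 P8 similar
  -> R7 @ bar 1 tick 0 v(1,): E4->F3 leap 11st
  -> R2 @ bar 2 tick 0 v(1, 2): F3/D4 M6 -> E3/B3 P5 similar
  -> R4 @ bar 2 tick 0 v(0, 2): C3/B3 M7 untreated
  -> R4 @ bar 3 tick 0 v(0, 1): D3/C4 m7 untreated
  -> R7 @ bar 3 tick 0 v(2,): B3->F4 leap 6st
  -> R3 @ bar 4 tick 0 v(1, 2): G5 above D4
  -> R4 @ bar 4 tick 0 v(0, 2): E3/D4 m7 untreated
  -> R7 @ bar 4 tick 0 v(1,): C4->G5 leap 19st
  -> R3 @ bar 4 tick 1 v(1, 2): G5 above D4
  -> R3 @ bar 4 tick 2 v(1, 2): G5 above D4
  -> R3 @ bar 4 tick 3 v(1, 2): G5 above D4
  -> R7 @ bar 5 tick 0 v(1,): G5->B3 leap 20st
  -> R8 @ bar 5 tick 0 v(0, 2): penult P8 not 3rd/6th
  -> R2 @ bar 6 tick 0 v(0, 1): D3/B3 M6 -> E3/E4 P8 similar
  -> R6 @ bar 6 tick 3 v(0, 2): closes on m3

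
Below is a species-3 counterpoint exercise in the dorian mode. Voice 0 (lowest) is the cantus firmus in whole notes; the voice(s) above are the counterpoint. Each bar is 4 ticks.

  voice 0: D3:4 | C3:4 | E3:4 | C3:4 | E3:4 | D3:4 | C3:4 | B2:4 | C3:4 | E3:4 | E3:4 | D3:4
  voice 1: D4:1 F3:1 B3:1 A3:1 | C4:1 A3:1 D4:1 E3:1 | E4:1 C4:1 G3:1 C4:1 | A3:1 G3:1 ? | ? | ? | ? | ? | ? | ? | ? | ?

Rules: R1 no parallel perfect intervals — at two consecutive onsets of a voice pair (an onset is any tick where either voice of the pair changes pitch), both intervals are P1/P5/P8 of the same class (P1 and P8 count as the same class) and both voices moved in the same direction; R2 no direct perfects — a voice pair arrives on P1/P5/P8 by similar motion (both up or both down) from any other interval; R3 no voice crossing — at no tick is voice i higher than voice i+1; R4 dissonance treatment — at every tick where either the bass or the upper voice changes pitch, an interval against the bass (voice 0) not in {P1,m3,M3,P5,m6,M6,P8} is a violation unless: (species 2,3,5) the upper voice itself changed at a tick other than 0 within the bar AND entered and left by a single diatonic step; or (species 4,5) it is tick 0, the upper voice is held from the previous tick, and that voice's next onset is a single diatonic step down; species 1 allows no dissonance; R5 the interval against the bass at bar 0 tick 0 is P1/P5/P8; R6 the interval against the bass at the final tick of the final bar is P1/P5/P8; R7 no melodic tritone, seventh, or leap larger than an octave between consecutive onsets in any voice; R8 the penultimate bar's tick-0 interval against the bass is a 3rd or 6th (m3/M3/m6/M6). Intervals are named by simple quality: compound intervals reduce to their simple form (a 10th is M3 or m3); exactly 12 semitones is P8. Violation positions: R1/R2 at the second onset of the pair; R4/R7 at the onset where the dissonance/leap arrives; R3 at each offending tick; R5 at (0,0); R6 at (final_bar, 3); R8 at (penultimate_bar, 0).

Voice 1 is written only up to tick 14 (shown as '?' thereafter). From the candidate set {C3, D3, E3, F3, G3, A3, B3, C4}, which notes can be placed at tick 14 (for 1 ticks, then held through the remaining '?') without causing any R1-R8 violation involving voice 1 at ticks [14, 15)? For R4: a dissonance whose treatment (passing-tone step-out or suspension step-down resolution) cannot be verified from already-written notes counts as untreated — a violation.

{A3, C3, C4, E3, G3}

C3: legal
D3: violates R4
E3: legal
F3: violates R4
G3: legal
A3: legal
B3: violates R4
C4: legal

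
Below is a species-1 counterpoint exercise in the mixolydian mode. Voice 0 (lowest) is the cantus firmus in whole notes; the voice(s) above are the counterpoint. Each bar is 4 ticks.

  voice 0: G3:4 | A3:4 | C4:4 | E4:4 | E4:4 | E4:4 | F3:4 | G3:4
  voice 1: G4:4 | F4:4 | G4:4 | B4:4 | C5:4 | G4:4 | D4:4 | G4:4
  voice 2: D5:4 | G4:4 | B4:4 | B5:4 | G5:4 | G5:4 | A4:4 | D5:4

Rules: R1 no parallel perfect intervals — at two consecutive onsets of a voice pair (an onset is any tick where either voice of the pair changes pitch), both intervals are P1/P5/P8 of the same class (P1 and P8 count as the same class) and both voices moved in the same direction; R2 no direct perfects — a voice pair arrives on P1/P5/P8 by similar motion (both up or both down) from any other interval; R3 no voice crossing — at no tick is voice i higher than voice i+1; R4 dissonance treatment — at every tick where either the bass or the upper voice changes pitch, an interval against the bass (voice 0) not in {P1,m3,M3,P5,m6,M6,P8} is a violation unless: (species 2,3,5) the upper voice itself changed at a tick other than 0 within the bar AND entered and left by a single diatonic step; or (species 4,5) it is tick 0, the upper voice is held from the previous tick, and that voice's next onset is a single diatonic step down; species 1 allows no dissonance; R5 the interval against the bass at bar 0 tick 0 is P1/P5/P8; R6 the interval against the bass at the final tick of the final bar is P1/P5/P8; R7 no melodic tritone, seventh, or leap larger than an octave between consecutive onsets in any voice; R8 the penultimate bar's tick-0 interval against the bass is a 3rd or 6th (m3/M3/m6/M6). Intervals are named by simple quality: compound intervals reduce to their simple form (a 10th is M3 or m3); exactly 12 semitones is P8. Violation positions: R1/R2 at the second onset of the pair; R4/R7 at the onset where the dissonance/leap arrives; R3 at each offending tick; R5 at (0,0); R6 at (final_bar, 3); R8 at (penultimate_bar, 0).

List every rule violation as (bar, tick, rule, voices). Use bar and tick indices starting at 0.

bar 0: v0=G3 v1=G4 v2=D5 downbeat P5
bar 1: v0=A3 v1=F4 v2=G4 downbeat m7
bar 2: v0=C4 v1=G4 v2=B4 downbeat M7
bar 3: v0=E4 v1=B4 v2=B5 downbeat P5
bar 4: v0=E4 v1=C5 v2=G5 downbeat m3
bar 5: v0=E4 v1=G4 v2=G5 downbeat m3
bar 6: v0=F3 v1=D4 v2=A4 downbeat M3
bar 7: v0=G3 v1=G4 v2=D5 downbeat P5
  -> R4 @ bar 1 tick 0 v(0, 2): A3/G4 m7 untreated
  -> R2 @ bar 2 tick 0 v(0, 1): A3/F4 m6 -> C4/G4 P5 similar
  -> R4 @ bar 2 tick 0 v(0, 2): C4/B4 M7 untreated
  -> R1 @ bar 3 tick 0 v(0, 1): C4/G4 P5 -> E4/B4 P5 similar
  -> R2 @ bar 3 tick 0 v(0, 2): C4/B4 M7 -> E4/B5 P5 similar
  -> R2 @ bar 3 tick 0 v(1, 2): G4/B4 M3 -> B4/B5 P8 similar
  -> R2 @ bar 6 tick 0 v(1, 2): G4/G5 P8 -> D4/A4 P5 similar
  -> R7 @ bar 6 tick 0 v(0,): E4->F3 leap 11st
  -> R7 @ bar 6 tick 0 v(2,): G5->A4 leap 10st
  -> R1 @ bar 7 tick 0 v(1, 2): D4/A4 P5 -> G4/D5 P5 similar
  -> R2 @ bar 7 tick 0 v(0, 1): F3/D4 M6 -> G3/G4 P8 similar
  -> R2 @ bar 7 tick 0 v(0, 2): F3/A4 M3 -> G3/D5 P5 similar

(1, 0, R4, (0, 2))
(2, 0, R2, (0, 1))
(2, 0, R4, (0, 2))
(3, 0, R1, (0, 1))
(3, 0, R2, (0, 2))
(3, 0, R2, (1, 2))
(6, 0, R2, (1, 2))
(6, 0, R7, (0,))
(6, 0, R7, (2,))
(7, 0, R1, (1, 2))
(7, 0, R2, (0, 1))
(7, 0, R2, (0, 2))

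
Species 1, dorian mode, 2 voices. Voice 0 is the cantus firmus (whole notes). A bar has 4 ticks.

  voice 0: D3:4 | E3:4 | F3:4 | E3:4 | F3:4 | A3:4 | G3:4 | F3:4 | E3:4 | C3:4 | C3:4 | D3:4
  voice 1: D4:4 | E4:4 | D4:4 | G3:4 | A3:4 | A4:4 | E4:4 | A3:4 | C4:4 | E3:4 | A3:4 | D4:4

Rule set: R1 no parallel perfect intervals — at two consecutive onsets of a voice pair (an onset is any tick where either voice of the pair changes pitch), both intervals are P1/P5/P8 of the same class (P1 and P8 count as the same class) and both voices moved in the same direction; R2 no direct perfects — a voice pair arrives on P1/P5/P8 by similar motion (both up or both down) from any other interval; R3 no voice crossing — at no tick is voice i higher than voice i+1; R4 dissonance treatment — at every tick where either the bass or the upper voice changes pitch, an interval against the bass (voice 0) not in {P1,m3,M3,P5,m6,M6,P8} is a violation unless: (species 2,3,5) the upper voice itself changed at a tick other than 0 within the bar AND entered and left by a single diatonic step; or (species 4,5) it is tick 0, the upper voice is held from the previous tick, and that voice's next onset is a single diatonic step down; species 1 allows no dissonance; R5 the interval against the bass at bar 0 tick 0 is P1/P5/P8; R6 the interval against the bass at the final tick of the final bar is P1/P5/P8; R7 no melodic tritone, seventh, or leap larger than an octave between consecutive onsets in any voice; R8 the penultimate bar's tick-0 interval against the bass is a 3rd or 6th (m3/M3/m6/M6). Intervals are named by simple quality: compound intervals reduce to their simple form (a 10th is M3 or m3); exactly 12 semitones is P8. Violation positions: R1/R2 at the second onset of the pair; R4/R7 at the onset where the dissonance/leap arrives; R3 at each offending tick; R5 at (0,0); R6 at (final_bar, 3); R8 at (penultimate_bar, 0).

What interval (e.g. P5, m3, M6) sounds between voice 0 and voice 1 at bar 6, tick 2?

M6

voice 0=G3 voice 1=E4 -> M6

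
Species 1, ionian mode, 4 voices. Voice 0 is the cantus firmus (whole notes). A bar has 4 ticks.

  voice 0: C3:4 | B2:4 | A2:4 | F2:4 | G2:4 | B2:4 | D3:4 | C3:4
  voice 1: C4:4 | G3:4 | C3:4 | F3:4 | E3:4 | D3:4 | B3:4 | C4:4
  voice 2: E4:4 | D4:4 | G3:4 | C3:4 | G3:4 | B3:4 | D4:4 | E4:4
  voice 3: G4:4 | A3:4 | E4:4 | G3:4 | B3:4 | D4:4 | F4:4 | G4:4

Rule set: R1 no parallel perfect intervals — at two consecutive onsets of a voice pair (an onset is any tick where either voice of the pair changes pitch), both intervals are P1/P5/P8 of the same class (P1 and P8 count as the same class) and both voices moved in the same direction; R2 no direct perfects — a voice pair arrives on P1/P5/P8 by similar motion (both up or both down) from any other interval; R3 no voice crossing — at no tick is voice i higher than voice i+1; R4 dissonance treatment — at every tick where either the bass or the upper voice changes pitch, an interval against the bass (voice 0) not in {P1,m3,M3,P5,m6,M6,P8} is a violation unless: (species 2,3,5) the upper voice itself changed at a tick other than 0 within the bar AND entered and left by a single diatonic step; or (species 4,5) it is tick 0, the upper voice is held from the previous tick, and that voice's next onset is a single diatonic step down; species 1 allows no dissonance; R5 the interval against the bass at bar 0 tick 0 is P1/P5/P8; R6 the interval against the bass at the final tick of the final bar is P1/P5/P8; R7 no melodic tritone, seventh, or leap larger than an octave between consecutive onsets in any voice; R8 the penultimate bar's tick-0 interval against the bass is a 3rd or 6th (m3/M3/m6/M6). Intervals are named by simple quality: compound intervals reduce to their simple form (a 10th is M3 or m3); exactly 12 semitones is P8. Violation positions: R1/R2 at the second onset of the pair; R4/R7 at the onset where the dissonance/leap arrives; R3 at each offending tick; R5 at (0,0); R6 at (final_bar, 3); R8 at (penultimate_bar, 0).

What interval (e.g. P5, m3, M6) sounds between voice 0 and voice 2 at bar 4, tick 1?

voice 0=G2 voice 2=G3 -> P8

P8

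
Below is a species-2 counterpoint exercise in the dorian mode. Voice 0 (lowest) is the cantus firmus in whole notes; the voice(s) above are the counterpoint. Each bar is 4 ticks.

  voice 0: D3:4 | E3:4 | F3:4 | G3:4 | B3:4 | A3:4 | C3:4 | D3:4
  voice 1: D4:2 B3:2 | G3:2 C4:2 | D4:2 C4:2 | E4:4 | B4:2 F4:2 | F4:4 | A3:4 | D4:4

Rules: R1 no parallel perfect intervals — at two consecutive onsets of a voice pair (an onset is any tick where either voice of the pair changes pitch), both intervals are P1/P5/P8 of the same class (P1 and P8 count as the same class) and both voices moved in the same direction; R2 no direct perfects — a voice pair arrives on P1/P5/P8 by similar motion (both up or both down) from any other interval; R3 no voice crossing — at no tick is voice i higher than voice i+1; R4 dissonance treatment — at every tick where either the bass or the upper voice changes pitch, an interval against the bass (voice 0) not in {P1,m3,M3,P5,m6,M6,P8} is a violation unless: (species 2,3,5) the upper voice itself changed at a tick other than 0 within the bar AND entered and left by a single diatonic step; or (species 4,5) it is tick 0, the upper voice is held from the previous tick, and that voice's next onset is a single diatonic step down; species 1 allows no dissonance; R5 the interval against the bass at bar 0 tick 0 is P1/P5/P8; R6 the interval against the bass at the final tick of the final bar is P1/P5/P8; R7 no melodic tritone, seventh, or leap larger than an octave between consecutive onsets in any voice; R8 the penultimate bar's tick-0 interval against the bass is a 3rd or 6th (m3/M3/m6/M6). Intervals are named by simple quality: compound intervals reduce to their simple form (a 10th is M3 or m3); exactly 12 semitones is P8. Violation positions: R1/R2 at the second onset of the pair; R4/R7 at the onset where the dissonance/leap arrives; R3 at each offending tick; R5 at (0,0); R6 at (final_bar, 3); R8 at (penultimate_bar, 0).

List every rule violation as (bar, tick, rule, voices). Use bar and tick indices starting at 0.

bar 0: v0=D3 v1=D4 downbeat P8
bar 1: v0=E3 v1=G3 downbeat m3
bar 2: v0=F3 v1=D4 downbeat M6
bar 3: v0=G3 v1=E4 downbeat M6
bar 4: v0=B3 v1=B4 downbeat P8
bar 5: v0=A3 v1=F4 downbeat m6
bar 6: v0=C3 v1=A3 downbeat M6
bar 7: v0=D3 v1=D4 downbeat P8
  -> R2 @ bar 4 tick 0 v(0, 1): G3/E4 M6 -> B3/B4 P8 similar
  -> R4 @ bar 4 tick 2 v(0, 1): B3/F4 TT untreated
  -> R7 @ bar 4 tick 2 v(1,): B4->F4 leap 6st
  -> R2 @ bar 7 tick 0 v(0, 1): C3/A3 M6 -> D3/D4 P8 similar

(4, 0, R2, (0, 1))
(4, 2, R4, (0, 1))
(4, 2, R7, (1,))
(7, 0, R2, (0, 1))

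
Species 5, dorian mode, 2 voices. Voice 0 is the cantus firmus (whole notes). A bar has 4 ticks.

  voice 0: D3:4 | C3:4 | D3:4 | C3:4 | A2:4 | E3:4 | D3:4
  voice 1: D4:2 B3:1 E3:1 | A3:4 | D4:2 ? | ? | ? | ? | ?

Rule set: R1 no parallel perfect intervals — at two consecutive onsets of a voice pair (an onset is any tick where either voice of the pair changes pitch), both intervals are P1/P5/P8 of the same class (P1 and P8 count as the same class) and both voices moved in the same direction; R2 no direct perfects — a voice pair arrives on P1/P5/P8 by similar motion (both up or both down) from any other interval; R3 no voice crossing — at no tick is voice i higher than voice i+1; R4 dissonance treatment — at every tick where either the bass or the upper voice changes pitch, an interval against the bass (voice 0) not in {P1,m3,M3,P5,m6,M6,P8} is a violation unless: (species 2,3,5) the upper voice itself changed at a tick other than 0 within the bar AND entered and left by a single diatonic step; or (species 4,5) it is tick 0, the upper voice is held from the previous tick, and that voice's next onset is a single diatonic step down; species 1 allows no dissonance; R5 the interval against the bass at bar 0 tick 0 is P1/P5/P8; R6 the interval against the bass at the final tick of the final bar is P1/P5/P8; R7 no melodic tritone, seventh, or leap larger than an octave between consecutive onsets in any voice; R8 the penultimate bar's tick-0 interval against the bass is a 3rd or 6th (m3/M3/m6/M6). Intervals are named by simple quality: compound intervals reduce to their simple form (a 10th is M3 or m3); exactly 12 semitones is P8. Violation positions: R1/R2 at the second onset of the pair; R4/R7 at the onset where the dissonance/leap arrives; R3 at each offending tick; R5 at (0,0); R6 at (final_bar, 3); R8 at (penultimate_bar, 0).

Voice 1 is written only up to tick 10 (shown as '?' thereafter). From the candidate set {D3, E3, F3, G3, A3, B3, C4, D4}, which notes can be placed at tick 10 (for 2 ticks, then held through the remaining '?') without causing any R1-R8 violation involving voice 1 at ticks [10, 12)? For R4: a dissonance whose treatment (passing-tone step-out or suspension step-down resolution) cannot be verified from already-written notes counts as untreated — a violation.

D3: legal
E3: violates R4,R7
F3: legal
G3: violates R4
A3: legal
B3: legal
C4: violates R4
D4: legal

{A3, B3, D3, D4, F3}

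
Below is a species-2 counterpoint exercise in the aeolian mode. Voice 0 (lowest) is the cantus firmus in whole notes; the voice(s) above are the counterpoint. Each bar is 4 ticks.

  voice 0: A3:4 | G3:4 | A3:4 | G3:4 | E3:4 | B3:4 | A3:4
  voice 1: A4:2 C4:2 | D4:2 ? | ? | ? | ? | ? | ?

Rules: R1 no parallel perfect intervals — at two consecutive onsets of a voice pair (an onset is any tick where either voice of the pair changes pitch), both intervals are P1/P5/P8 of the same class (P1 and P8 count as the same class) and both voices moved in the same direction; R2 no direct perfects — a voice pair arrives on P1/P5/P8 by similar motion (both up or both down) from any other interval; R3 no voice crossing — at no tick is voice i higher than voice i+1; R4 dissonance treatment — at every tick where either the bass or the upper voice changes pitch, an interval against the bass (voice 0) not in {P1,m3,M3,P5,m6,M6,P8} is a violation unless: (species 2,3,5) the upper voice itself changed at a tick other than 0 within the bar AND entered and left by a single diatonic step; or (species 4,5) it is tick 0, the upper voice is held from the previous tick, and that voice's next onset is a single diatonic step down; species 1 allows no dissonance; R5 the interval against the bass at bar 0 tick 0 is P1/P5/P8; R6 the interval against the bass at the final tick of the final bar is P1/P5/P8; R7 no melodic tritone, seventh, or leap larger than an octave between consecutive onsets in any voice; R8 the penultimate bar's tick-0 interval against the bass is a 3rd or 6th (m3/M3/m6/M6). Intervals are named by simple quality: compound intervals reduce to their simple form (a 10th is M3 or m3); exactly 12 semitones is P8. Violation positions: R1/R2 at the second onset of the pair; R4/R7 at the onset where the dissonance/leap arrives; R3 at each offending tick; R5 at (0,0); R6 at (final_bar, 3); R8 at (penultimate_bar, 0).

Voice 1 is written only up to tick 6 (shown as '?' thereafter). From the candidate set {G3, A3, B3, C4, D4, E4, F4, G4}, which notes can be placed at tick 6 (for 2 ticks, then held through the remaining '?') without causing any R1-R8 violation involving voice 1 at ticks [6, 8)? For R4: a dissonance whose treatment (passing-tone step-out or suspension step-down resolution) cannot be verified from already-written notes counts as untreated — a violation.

{B3, D4, E4, G3, G4}

G3: legal
A3: violates R4
B3: legal
C4: violates R4
D4: legal
E4: legal
F4: violates R4
G4: legal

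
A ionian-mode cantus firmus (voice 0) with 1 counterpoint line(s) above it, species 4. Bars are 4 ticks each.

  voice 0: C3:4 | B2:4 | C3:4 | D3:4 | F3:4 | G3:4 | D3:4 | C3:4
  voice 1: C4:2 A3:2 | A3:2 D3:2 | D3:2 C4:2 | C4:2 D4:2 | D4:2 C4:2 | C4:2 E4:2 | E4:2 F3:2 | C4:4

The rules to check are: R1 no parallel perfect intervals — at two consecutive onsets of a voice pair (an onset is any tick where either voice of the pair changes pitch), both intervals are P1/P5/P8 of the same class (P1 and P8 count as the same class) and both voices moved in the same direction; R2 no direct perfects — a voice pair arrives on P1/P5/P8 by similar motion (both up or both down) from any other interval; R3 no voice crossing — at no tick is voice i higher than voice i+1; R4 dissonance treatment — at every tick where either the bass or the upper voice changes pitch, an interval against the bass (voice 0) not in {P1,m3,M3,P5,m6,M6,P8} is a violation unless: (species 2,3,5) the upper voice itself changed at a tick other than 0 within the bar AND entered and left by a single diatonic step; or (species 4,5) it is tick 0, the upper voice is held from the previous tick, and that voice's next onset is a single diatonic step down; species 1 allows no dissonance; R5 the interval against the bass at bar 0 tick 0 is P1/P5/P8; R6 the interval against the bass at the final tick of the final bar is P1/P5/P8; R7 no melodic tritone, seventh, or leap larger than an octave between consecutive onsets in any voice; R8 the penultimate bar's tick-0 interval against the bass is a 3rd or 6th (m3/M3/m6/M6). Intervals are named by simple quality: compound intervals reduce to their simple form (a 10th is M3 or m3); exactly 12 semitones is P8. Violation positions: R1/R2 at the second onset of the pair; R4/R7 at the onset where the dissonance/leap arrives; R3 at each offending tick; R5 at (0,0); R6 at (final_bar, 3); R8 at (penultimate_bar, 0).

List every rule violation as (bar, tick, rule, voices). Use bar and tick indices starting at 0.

bar 0: v0=C3 v1=C4 downbeat P8
bar 1: v0=B2 v1=A3 downbeat m7
bar 2: v0=C3 v1=D3 downbeat M2
bar 3: v0=D3 v1=C4 downbeat m7
bar 4: v0=F3 v1=D4 downbeat M6
bar 5: v0=G3 v1=C4 downbeat P4
bar 6: v0=D3 v1=E4 downbeat M2
bar 7: v0=C3 v1=C4 downbeat P8
  -> R4 @ bar 1 tick 0 v(0, 1): B2/A3 m7 untreated
  -> R4 @ bar 2 tick 0 v(0, 1): C3/D3 M2 untreated
  -> R7 @ bar 2 tick 2 v(1,): D3->C4 leap 10st
  -> R4 @ bar 3 tick 0 v(0, 1): D3/C4 m7 untreated
  -> R4 @ bar 5 tick 0 v(0, 1): G3/C4 P4 untreated
  -> R4 @ bar 6 tick 0 v(0, 1): D3/E4 M2 untreated
  -> R8 @ bar 6 tick 0 v(0, 1): penult M2 not 3rd/6th
  -> R7 @ bar 6 tick 2 v(1,): E4->F3 leap 11st

(1, 0, R4, (0, 1))
(2, 0, R4, (0, 1))
(2, 2, R7, (1,))
(3, 0, R4, (0, 1))
(5, 0, R4, (0, 1))
(6, 0, R4, (0, 1))
(6, 0, R8, (0, 1))
(6, 2, R7, (1,))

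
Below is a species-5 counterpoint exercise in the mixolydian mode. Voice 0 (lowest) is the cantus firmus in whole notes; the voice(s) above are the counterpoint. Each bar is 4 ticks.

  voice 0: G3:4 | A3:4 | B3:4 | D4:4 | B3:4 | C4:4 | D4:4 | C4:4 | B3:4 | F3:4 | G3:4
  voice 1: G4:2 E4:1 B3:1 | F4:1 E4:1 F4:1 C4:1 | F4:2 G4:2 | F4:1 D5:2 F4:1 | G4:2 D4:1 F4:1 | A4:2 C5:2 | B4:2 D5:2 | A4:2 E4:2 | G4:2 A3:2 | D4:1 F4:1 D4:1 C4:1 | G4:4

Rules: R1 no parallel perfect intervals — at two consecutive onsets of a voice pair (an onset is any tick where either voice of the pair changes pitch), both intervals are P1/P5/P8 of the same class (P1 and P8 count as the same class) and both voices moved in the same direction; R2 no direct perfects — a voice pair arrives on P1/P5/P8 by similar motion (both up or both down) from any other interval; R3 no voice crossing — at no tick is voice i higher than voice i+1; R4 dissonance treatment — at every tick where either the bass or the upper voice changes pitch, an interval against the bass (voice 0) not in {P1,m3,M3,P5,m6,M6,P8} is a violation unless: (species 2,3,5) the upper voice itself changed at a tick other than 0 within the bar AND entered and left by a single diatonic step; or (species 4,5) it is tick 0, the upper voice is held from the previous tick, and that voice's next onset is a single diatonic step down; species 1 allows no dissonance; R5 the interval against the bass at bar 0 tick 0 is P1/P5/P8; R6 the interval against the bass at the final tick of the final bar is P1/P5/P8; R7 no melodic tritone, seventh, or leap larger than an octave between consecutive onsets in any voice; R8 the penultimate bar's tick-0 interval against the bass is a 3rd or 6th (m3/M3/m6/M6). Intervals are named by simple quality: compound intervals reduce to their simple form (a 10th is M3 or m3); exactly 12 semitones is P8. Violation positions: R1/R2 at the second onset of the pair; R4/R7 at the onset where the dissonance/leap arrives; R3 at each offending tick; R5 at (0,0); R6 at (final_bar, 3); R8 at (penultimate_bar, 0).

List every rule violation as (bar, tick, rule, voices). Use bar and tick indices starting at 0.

bar 0: v0=G3 v1=G4 downbeat P8
bar 1: v0=A3 v1=F4 downbeat m6
bar 2: v0=B3 v1=F4 downbeat TT
bar 3: v0=D4 v1=F4 downbeat m3
bar 4: v0=B3 v1=G4 downbeat m6
bar 5: v0=C4 v1=A4 downbeat M6
bar 6: v0=D4 v1=B4 downbeat M6
bar 7: v0=C4 v1=A4 downbeat M6
bar 8: v0=B3 v1=G4 downbeat m6
bar 9: v0=F3 v1=D4 downbeat M6
bar 10: v0=G3 v1=G4 downbeat P8
  -> R7 @ bar 1 tick 0 v(1,): B3->F4 leap 6st
  -> R4 @ bar 2 tick 0 v(0, 1): B3/F4 TT untreated
  -> R4 @ bar 4 tick 3 v(0, 1): B3/F4 TT untreated
  -> R3 @ bar 8 tick 2 v(0, 1): B3 above A3
  -> R4 @ bar 8 tick 2 v(0, 1): B3/A3 M2 untreated
  -> R7 @ bar 8 tick 2 v(1,): G4->A3 leap 10st
  -> R3 @ bar 8 tick 3 v(0, 1): B3 above A3
  -> R7 @ bar 9 tick 0 v(0,): B3->F3 leap 6st
  -> R2 @ bar 10 tick 0 v(0, 1): F3/C4 P5 -> G3/G4 P8 similar

(1, 0, R7, (1,))
(2, 0, R4, (0, 1))
(4, 3, R4, (0, 1))
(8, 2, R3, (0, 1))
(8, 2, R4, (0, 1))
(8, 2, R7, (1,))
(8, 3, R3, (0, 1))
(9, 0, R7, (0,))
(10, 0, R2, (0, 1))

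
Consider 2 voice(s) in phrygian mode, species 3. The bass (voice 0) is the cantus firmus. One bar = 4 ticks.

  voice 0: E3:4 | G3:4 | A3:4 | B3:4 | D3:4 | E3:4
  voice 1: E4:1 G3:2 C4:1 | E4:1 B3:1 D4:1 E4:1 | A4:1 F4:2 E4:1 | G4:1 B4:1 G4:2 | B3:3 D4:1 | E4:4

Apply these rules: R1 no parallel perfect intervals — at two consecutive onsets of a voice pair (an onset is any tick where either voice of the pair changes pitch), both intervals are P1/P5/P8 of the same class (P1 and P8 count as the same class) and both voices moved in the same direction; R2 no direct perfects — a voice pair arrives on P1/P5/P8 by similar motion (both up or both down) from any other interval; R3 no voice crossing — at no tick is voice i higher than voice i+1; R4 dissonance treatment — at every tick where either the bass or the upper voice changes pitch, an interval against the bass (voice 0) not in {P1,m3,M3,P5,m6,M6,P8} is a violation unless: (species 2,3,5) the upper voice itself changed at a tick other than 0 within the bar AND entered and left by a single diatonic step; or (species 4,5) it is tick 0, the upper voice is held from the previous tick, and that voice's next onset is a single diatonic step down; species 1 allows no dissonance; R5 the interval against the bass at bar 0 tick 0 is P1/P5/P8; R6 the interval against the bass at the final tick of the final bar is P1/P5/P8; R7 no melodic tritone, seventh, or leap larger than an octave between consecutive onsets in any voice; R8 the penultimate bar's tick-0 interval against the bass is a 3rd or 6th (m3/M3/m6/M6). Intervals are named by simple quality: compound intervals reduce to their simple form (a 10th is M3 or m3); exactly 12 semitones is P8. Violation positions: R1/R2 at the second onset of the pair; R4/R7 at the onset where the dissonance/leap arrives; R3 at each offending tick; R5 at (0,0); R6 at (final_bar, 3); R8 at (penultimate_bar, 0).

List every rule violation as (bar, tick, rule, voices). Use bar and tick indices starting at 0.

(2, 0, R2, (0, 1))
(5, 0, R1, (0, 1))

bar 0: v0=E3 v1=E4 downbeat P8
bar 1: v0=G3 v1=E4 downbeat M6
bar 2: v0=A3 v1=A4 downbeat P8
bar 3: v0=B3 v1=G4 downbeat m6
bar 4: v0=D3 v1=B3 downbeat M6
bar 5: v0=E3 v1=E4 downbeat P8
  -> R2 @ bar 2 tick 0 v(0, 1): G3/E4 M6 -> A3/A4 P8 similar
  -> R1 @ bar 5 tick 0 v(0, 1): D3/D4 P8 -> E3/E4 P8 similar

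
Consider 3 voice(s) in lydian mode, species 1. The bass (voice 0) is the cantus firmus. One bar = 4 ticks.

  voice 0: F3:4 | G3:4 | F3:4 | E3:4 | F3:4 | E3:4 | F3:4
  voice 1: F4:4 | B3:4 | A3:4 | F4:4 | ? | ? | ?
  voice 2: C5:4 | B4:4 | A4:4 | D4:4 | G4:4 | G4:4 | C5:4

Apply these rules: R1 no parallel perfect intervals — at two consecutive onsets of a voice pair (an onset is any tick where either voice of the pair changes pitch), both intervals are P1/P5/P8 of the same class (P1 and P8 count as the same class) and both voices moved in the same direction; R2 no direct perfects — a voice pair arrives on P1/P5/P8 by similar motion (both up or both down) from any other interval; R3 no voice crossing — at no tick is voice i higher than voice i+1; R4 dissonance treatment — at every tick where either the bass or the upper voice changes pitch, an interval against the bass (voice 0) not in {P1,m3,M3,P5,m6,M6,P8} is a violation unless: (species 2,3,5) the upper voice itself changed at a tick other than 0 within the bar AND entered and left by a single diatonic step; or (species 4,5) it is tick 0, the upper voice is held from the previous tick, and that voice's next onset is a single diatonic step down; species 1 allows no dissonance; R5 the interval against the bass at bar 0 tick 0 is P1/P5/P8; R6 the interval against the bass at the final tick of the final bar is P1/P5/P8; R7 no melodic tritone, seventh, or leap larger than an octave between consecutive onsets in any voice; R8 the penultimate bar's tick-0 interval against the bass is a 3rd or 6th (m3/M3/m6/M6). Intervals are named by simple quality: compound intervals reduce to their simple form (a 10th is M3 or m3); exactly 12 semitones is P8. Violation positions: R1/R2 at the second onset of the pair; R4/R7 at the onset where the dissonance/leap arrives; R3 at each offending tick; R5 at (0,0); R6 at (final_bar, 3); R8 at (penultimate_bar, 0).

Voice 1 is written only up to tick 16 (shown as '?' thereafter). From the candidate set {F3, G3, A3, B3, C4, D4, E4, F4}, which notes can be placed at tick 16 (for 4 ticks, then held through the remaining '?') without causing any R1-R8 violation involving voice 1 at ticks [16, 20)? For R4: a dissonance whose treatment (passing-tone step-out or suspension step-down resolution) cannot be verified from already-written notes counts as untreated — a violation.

{A3, C4, D4, F3, F4}

F3: legal
G3: violates R4,R7
A3: legal
B3: violates R4,R7
C4: legal
D4: legal
E4: violates R4
F4: legal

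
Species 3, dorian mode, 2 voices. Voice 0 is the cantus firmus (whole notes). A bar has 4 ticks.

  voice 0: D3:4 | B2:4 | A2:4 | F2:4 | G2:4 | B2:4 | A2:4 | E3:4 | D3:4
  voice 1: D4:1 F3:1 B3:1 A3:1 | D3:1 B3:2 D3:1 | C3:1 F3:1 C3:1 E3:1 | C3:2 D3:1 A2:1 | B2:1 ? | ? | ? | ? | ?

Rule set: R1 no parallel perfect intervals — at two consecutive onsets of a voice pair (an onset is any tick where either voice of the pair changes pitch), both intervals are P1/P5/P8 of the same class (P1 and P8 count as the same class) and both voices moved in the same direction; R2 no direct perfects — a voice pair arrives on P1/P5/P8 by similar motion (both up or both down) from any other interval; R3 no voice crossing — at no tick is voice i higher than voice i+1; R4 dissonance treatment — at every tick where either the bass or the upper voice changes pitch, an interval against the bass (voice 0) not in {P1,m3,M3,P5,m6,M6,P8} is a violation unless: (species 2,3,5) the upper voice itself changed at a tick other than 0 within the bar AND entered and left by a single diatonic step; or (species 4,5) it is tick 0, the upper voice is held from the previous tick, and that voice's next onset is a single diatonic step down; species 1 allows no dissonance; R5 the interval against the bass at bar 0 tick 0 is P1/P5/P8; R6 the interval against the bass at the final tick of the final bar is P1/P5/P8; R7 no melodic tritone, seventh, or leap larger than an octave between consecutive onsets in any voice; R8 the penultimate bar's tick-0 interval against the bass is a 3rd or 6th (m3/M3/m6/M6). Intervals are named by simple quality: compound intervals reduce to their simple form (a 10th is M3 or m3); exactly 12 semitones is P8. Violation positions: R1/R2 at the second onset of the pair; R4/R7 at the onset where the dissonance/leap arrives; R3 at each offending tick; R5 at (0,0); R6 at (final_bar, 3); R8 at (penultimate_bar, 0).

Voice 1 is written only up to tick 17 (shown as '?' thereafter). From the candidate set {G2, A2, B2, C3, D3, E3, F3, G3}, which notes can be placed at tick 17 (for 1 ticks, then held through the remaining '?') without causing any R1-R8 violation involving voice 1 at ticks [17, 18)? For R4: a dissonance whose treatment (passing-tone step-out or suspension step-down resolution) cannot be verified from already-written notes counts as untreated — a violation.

{B2, D3, E3, G2, G3}

G2: legal
A2: violates R4
B2: legal
C3: violates R4
D3: legal
E3: legal
F3: violates R4,R7
G3: legal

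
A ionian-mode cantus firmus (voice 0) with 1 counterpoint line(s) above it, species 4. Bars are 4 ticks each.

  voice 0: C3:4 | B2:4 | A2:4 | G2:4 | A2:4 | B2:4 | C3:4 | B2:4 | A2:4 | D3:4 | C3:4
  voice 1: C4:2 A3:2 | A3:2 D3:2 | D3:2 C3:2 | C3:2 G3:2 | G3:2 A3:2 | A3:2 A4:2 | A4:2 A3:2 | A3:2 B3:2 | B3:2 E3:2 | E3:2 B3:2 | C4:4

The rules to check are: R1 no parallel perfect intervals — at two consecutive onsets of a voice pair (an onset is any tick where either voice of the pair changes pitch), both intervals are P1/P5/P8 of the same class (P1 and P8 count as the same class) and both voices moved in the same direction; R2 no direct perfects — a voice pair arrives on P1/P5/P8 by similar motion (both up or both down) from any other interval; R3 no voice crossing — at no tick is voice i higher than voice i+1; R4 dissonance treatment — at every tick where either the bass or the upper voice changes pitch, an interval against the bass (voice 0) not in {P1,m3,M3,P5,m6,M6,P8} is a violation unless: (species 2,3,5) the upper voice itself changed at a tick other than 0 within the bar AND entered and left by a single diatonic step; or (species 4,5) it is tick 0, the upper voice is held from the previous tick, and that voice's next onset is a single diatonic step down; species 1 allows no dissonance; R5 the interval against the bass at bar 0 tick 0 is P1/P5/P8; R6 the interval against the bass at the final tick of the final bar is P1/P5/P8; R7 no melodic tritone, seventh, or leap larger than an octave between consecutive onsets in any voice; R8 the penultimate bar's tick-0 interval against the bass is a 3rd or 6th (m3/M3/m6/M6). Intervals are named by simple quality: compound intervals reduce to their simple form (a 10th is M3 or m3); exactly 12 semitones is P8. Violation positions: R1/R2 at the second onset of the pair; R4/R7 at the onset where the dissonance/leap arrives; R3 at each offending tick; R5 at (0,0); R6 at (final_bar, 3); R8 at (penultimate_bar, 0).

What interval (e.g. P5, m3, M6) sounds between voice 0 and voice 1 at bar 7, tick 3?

P8

voice 0=B2 voice 1=B3 -> P8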